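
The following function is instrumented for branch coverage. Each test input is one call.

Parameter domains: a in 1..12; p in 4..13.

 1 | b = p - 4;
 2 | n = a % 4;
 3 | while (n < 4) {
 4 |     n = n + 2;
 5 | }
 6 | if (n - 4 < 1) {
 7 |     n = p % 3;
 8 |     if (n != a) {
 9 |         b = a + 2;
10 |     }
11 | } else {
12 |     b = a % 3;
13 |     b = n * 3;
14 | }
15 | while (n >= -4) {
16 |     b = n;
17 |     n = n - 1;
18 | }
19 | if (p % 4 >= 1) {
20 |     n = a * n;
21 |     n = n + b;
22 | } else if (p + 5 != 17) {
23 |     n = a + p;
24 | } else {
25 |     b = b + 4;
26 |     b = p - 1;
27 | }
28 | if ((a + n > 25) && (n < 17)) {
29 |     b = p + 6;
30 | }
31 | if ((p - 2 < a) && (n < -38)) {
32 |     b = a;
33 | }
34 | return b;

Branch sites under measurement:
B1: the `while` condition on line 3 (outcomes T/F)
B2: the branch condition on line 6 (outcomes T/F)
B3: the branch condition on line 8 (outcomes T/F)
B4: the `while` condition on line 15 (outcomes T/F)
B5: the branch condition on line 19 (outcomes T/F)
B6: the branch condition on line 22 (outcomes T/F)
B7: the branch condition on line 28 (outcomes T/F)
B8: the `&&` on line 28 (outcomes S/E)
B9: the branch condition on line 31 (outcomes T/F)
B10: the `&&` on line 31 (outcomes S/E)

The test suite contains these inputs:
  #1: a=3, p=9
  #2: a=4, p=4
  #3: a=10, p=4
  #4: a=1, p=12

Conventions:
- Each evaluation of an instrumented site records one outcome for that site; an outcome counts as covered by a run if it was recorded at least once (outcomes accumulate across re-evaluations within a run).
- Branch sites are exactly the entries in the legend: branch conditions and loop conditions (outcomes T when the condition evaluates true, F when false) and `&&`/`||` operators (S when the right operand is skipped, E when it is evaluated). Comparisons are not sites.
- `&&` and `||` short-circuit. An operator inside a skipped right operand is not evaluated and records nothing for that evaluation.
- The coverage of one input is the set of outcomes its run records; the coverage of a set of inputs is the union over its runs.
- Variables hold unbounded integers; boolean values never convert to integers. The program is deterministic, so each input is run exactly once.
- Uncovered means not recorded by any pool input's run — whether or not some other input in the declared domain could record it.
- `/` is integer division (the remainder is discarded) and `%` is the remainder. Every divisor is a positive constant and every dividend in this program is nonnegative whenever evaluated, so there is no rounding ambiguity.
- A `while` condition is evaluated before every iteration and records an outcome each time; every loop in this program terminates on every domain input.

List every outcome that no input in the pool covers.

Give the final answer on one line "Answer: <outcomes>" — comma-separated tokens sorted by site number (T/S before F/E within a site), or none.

input #1 (a=3, p=9): covers B1=T, B1=F, B2=F, B4=T, B4=F, B5=T, B7=F, B8=S, B9=F, B10=S
input #2 (a=4, p=4): covers B1=T, B1=F, B2=T, B3=T, B4=T, B4=F, B5=F, B6=T, B7=F, B8=S, B9=F, B10=E
input #3 (a=10, p=4): covers B1=T, B1=F, B2=T, B3=T, B4=T, B4=F, B5=F, B6=T, B7=F, B8=S, B9=F, B10=E
input #4 (a=1, p=12): covers B1=T, B1=F, B2=F, B4=T, B4=F, B5=F, B6=F, B7=F, B8=S, B9=F, B10=S
union over the pool: B1=T, B1=F, B2=T, B2=F, B3=T, B4=T, B4=F, B5=T, B5=F, B6=T, B6=F, B7=F, B8=S, B9=F, B10=S, B10=E
uncovered (4 of 20): B3=F, B7=T, B8=E, B9=T

Answer: B3=F, B7=T, B8=E, B9=T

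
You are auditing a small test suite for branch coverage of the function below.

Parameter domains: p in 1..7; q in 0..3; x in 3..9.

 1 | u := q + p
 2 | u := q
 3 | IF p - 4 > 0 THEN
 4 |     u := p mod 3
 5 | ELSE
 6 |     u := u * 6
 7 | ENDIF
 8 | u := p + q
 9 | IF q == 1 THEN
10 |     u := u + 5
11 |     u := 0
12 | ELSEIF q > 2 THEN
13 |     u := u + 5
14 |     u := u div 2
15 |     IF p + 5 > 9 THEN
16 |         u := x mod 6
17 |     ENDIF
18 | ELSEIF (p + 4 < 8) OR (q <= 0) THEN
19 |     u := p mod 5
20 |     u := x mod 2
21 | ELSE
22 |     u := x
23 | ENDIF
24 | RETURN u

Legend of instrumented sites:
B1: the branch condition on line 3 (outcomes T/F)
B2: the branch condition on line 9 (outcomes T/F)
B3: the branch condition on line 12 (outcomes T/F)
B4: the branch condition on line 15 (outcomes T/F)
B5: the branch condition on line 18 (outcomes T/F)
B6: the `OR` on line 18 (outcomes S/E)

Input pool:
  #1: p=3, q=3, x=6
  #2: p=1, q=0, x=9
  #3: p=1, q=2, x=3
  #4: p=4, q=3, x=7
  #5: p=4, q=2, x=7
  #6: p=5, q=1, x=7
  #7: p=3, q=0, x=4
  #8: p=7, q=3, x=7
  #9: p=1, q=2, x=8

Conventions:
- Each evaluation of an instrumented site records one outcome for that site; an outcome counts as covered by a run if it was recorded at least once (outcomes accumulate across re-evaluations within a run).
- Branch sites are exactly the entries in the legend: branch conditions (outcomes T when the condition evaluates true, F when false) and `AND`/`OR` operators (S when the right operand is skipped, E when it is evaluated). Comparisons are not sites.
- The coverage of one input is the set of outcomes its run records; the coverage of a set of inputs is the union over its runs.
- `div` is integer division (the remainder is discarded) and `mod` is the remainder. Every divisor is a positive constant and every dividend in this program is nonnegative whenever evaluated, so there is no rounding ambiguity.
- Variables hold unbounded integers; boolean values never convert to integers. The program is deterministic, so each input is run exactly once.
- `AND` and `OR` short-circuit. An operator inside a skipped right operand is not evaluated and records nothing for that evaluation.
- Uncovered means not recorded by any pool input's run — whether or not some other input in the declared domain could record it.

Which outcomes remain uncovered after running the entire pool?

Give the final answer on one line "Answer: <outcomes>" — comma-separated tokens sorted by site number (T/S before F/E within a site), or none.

input #1, p=3, q=3, x=6: events B1->F, B2->F, B3->T, B4->F; outcomes B1=F, B2=F, B3=T, B4=F
input #2, p=1, q=0, x=9: events B1->F, B2->F, B3->F, B6->S, B5->T; outcomes B1=F, B2=F, B3=F, B5=T, B6=S
input #3, p=1, q=2, x=3: events B1->F, B2->F, B3->F, B6->S, B5->T; outcomes B1=F, B2=F, B3=F, B5=T, B6=S
input #4, p=4, q=3, x=7: events B1->F, B2->F, B3->T, B4->F; outcomes B1=F, B2=F, B3=T, B4=F
input #5, p=4, q=2, x=7: events B1->F, B2->F, B3->F, B6->E, B5->F; outcomes B1=F, B2=F, B3=F, B5=F, B6=E
input #6, p=5, q=1, x=7: events B1->T, B2->T; outcomes B1=T, B2=T
input #7, p=3, q=0, x=4: events B1->F, B2->F, B3->F, B6->S, B5->T; outcomes B1=F, B2=F, B3=F, B5=T, B6=S
input #8, p=7, q=3, x=7: events B1->T, B2->F, B3->T, B4->T; outcomes B1=T, B2=F, B3=T, B4=T
input #9, p=1, q=2, x=8: events B1->F, B2->F, B3->F, B6->S, B5->T; outcomes B1=F, B2=F, B3=F, B5=T, B6=S
union over the pool: B1=T, B1=F, B2=T, B2=F, B3=T, B3=F, B4=T, B4=F, B5=T, B5=F, B6=S, B6=E
uncovered (0 of 12): none

Answer: none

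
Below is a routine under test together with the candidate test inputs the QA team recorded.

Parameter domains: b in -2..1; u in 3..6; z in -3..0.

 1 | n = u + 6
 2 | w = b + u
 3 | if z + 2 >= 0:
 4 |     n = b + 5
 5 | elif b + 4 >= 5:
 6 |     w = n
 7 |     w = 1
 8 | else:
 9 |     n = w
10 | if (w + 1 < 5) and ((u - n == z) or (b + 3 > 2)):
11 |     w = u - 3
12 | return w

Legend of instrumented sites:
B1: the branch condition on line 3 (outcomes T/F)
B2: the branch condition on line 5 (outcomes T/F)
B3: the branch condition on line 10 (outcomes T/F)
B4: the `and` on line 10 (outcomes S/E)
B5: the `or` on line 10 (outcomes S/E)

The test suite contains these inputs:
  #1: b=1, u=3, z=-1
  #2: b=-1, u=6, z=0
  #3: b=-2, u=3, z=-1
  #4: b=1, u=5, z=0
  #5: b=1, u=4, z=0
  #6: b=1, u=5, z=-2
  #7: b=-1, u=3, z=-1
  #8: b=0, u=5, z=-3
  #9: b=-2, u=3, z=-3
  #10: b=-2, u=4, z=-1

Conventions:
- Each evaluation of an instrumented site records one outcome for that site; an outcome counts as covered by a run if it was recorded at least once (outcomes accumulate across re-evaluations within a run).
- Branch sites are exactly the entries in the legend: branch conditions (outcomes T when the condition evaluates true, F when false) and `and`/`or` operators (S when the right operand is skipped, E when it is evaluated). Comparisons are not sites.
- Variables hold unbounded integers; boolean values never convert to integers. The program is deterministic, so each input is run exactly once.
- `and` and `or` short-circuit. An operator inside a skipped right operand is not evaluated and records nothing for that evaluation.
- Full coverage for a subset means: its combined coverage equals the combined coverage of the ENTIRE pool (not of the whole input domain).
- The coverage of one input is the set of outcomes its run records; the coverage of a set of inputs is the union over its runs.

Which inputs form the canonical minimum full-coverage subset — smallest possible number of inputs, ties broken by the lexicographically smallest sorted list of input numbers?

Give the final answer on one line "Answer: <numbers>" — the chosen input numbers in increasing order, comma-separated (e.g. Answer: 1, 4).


input #1, b=1, u=3, z=-1: events B1->T, B4->S, B3->F; outcomes B1=T, B3=F, B4=S
input #2, b=-1, u=6, z=0: events B1->T, B4->S, B3->F; outcomes B1=T, B3=F, B4=S
input #3, b=-2, u=3, z=-1: events B1->T, B4->E, B5->E, B3->F; outcomes B1=T, B3=F, B4=E, B5=E
input #4, b=1, u=5, z=0: events B1->T, B4->S, B3->F; outcomes B1=T, B3=F, B4=S
input #5, b=1, u=4, z=0: events B1->T, B4->S, B3->F; outcomes B1=T, B3=F, B4=S
input #6, b=1, u=5, z=-2: events B1->T, B4->S, B3->F; outcomes B1=T, B3=F, B4=S
input #7, b=-1, u=3, z=-1: events B1->T, B4->E, B5->S, B3->T; outcomes B1=T, B3=T, B4=E, B5=S
input #8, b=0, u=5, z=-3: events B1->F, B2->F, B4->S, B3->F; outcomes B1=F, B2=F, B3=F, B4=S
input #9, b=-2, u=3, z=-3: events B1->F, B2->F, B4->E, B5->E, B3->F; outcomes B1=F, B2=F, B3=F, B4=E, B5=E
input #10, b=-2, u=4, z=-1: events B1->T, B4->E, B5->E, B3->F; outcomes B1=T, B3=F, B4=E, B5=E
pool-wide coverage (9 outcomes): B1=T, B1=F, B2=F, B3=T, B3=F, B4=S, B4=E, B5=S, B5=E
checked all size-1 subsets: none covers 9 outcomes (max 5/9)
checked all size-2 subsets: none covers 9 outcomes (max 8/9)
at size 3, {1, 7, 9} reaches all 9 outcomes; every lexicographically earlier size-3 subset fails
Answer: 1, 7, 9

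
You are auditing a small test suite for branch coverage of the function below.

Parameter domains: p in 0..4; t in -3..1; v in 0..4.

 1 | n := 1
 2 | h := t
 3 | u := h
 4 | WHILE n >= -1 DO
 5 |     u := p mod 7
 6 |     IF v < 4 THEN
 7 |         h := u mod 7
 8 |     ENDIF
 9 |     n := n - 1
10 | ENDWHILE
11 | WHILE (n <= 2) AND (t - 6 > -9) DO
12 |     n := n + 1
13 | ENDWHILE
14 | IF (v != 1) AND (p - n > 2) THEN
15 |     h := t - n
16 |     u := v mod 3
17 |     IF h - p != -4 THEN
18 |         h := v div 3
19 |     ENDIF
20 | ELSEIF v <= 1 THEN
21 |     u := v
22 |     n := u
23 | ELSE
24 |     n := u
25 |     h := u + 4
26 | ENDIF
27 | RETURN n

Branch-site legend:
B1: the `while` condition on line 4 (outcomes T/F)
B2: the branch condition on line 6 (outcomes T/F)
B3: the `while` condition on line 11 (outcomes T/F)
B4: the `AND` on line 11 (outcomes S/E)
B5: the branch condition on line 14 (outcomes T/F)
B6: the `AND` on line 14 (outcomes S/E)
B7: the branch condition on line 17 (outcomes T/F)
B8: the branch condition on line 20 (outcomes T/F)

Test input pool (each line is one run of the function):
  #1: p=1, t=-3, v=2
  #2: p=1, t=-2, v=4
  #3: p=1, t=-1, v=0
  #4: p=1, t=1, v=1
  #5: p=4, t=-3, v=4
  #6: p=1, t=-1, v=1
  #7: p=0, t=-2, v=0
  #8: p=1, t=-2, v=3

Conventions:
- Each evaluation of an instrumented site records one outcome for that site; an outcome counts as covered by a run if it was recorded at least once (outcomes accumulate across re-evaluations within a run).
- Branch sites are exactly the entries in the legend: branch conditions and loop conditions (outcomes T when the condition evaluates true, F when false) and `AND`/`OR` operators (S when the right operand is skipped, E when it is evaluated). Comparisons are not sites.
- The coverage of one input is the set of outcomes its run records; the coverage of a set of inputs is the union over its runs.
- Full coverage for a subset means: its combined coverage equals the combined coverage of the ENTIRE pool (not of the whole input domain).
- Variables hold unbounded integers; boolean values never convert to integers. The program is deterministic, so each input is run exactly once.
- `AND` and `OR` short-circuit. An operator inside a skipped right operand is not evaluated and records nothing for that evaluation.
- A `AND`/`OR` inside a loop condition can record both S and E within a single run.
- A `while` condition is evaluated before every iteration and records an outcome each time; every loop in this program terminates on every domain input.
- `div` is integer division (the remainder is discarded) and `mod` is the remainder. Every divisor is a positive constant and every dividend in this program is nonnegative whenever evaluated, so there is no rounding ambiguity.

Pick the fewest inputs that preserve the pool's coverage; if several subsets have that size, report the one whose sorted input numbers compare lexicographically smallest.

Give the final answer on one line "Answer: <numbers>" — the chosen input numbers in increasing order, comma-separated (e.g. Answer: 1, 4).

input #1, p=1, t=-3, v=2: events B1->T, B2->T, B1->T, B2->T, B1->T, B2->T, B1->F, B4->E, B3->F, B6->E, B5->T, B7->T; outcomes B1=T, B1=F, B2=T, B3=F, B4=E, B5=T, B6=E, B7=T
input #2, p=1, t=-2, v=4: events B1->T, B2->F, B1->T, B2->F, B1->T, B2->F, B1->F, B4->E, B3->T, B4->E, B3->T, B4->E, B3->T, B4->E, ...; outcomes B1=T, B1=F, B2=F, B3=T, B3=F, B4=S, B4=E, B5=F, B6=E, B8=F
input #3, p=1, t=-1, v=0: events B1->T, B2->T, B1->T, B2->T, B1->T, B2->T, B1->F, B4->E, B3->T, B4->E, B3->T, B4->E, B3->T, B4->E, ...; outcomes B1=T, B1=F, B2=T, B3=T, B3=F, B4=S, B4=E, B5=F, B6=E, B8=T
input #4, p=1, t=1, v=1: events B1->T, B2->T, B1->T, B2->T, B1->T, B2->T, B1->F, B4->E, B3->T, B4->E, B3->T, B4->E, B3->T, B4->E, ...; outcomes B1=T, B1=F, B2=T, B3=T, B3=F, B4=S, B4=E, B5=F, B6=S, B8=T
input #5, p=4, t=-3, v=4: events B1->T, B2->F, B1->T, B2->F, B1->T, B2->F, B1->F, B4->E, B3->F, B6->E, B5->T, B7->T; outcomes B1=T, B1=F, B2=F, B3=F, B4=E, B5=T, B6=E, B7=T
input #6, p=1, t=-1, v=1: events B1->T, B2->T, B1->T, B2->T, B1->T, B2->T, B1->F, B4->E, B3->T, B4->E, B3->T, B4->E, B3->T, B4->E, ...; outcomes B1=T, B1=F, B2=T, B3=T, B3=F, B4=S, B4=E, B5=F, B6=S, B8=T
input #7, p=0, t=-2, v=0: events B1->T, B2->T, B1->T, B2->T, B1->T, B2->T, B1->F, B4->E, B3->T, B4->E, B3->T, B4->E, B3->T, B4->E, ...; outcomes B1=T, B1=F, B2=T, B3=T, B3=F, B4=S, B4=E, B5=F, B6=E, B8=T
input #8, p=1, t=-2, v=3: events B1->T, B2->T, B1->T, B2->T, B1->T, B2->T, B1->F, B4->E, B3->T, B4->E, B3->T, B4->E, B3->T, B4->E, ...; outcomes B1=T, B1=F, B2=T, B3=T, B3=F, B4=S, B4=E, B5=F, B6=E, B8=F
the full pool covers 15 outcomes: B1=T, B1=F, B2=T, B2=F, B3=T, B3=F, B4=S, B4=E, B5=T, B5=F, B6=S, B6=E, B7=T, B8=T, B8=F
no size-1 subset reaches all 15 outcomes (best union: 10/15)
no size-2 subset reaches all 15 outcomes (best union: 14/15)
size 3: inputs {1, 2, 4} cover all 15 outcomes, and no lexicographically smaller subset of this size does

Answer: 1, 2, 4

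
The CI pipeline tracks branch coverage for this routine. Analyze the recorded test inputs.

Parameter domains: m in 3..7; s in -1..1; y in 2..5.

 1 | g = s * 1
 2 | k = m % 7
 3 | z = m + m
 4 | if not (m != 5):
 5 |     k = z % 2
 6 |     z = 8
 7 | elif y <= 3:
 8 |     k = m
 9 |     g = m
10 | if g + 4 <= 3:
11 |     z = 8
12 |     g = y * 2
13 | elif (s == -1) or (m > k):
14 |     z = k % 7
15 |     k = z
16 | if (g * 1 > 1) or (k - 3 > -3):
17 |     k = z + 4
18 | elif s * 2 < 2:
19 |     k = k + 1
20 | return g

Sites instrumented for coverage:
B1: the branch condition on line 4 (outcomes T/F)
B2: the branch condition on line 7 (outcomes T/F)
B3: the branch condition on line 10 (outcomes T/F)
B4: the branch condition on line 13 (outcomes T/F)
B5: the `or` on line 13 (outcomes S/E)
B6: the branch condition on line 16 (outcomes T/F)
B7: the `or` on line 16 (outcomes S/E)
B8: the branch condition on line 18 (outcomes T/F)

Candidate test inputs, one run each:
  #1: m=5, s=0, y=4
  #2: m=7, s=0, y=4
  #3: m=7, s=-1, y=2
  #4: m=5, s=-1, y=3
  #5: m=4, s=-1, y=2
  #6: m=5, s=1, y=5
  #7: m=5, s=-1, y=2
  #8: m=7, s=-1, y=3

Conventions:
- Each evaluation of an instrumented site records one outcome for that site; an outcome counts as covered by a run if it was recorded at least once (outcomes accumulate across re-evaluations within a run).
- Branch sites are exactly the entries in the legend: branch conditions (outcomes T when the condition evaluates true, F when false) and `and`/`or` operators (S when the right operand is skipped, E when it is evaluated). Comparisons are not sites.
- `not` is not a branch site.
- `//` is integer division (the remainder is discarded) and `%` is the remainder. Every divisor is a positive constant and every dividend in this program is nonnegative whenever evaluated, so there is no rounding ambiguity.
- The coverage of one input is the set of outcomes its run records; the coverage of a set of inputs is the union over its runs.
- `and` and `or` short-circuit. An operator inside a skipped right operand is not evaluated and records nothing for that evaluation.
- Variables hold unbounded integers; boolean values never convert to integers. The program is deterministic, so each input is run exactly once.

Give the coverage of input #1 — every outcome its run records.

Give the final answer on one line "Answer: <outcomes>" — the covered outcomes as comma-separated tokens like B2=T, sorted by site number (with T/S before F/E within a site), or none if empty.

Running input #1 (m=5, s=0, y=4), event by event:
  B1->T, B3->F, B5->E, B4->T, B7->E, B6->F, B8->T
collecting distinct outcomes: B1=T, B3=F, B4=T, B5=E, B6=F, B7=E, B8=T

Answer: B1=T, B3=F, B4=T, B5=E, B6=F, B7=E, B8=T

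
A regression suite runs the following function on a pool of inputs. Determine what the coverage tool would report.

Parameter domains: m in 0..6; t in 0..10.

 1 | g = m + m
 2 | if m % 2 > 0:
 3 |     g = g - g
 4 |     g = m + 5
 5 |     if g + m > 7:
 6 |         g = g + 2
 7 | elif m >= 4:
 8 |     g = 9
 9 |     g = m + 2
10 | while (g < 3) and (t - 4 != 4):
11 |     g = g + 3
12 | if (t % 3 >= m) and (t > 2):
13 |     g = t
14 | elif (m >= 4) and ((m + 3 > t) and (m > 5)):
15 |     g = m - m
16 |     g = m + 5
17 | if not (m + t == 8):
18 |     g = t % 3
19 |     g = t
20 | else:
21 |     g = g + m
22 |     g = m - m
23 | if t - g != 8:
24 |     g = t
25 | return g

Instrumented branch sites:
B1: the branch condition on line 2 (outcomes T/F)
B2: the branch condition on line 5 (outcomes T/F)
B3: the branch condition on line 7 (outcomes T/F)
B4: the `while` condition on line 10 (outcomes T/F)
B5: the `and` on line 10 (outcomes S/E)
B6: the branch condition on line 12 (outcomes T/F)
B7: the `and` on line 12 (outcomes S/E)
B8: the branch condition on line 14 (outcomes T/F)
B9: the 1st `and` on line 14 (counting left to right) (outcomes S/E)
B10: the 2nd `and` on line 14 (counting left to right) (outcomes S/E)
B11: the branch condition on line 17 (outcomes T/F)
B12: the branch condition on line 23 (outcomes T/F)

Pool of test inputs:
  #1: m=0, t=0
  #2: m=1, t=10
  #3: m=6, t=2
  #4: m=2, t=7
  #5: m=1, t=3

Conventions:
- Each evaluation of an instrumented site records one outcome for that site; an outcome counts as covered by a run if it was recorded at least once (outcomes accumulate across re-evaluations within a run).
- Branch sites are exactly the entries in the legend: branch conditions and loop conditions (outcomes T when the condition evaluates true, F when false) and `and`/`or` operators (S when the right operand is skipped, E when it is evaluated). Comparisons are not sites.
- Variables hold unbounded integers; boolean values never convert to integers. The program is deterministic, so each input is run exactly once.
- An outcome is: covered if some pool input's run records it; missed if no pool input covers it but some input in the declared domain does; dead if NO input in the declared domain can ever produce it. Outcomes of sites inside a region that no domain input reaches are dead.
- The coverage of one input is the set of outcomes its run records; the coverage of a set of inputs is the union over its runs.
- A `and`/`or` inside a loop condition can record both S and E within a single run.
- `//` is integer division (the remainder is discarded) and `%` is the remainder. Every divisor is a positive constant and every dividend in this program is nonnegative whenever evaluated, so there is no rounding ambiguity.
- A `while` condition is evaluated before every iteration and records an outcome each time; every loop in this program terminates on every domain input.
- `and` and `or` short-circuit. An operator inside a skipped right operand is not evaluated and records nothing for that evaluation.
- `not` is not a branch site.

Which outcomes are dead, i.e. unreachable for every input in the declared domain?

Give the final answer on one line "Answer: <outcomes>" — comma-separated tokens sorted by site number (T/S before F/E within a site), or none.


checking every outcome against all 77 domain inputs:
  reachable outcomes have witnesses, e.g. B1=T (e.g. m=1, t=0), B1=F (e.g. m=0, t=0), B2=T (e.g. m=3, t=0), B2=F (e.g. m=1, t=0)
Answer: none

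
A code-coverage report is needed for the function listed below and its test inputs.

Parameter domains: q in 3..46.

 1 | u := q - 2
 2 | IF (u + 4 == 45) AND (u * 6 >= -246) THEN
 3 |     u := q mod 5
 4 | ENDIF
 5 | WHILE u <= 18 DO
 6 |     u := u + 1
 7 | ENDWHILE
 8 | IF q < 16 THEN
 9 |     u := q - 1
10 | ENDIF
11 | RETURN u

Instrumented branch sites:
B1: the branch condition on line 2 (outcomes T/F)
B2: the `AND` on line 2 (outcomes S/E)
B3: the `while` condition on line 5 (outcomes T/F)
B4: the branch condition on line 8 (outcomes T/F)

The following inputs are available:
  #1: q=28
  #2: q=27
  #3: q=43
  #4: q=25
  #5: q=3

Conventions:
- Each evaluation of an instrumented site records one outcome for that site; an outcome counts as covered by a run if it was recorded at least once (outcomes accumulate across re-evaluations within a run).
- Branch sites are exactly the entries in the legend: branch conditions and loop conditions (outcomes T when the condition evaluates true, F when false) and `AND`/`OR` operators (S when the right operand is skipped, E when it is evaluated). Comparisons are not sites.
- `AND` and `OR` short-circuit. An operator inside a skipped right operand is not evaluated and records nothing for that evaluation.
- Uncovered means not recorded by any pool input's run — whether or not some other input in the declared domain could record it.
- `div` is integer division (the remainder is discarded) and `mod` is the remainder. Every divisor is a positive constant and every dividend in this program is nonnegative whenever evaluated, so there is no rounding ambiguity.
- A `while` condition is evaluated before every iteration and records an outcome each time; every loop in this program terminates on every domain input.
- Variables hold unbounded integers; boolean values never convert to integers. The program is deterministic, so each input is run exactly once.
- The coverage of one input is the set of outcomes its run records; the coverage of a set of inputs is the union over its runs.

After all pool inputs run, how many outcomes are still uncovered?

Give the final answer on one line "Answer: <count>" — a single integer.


input #1, q=28: events B2->S, B1->F, B3->F, B4->F; outcomes B1=F, B2=S, B3=F, B4=F
input #2, q=27: events B2->S, B1->F, B3->F, B4->F; outcomes B1=F, B2=S, B3=F, B4=F
input #3, q=43: events B2->E, B1->T, B3->T, B3->T, B3->T, B3->T, B3->T, B3->T, B3->T, B3->T, B3->T, B3->T, B3->T, B3->T, ...; outcomes B1=T, B2=E, B3=T, B3=F, B4=F
input #4, q=25: events B2->S, B1->F, B3->F, B4->F; outcomes B1=F, B2=S, B3=F, B4=F
input #5, q=3: events B2->S, B1->F, B3->T, B3->T, B3->T, B3->T, B3->T, B3->T, B3->T, B3->T, B3->T, B3->T, B3->T, B3->T, ...; outcomes B1=F, B2=S, B3=T, B3=F, B4=T
union over the pool: B1=T, B1=F, B2=S, B2=E, B3=T, B3=F, B4=T, B4=F
uncovered (0 of 8): none
Answer: 0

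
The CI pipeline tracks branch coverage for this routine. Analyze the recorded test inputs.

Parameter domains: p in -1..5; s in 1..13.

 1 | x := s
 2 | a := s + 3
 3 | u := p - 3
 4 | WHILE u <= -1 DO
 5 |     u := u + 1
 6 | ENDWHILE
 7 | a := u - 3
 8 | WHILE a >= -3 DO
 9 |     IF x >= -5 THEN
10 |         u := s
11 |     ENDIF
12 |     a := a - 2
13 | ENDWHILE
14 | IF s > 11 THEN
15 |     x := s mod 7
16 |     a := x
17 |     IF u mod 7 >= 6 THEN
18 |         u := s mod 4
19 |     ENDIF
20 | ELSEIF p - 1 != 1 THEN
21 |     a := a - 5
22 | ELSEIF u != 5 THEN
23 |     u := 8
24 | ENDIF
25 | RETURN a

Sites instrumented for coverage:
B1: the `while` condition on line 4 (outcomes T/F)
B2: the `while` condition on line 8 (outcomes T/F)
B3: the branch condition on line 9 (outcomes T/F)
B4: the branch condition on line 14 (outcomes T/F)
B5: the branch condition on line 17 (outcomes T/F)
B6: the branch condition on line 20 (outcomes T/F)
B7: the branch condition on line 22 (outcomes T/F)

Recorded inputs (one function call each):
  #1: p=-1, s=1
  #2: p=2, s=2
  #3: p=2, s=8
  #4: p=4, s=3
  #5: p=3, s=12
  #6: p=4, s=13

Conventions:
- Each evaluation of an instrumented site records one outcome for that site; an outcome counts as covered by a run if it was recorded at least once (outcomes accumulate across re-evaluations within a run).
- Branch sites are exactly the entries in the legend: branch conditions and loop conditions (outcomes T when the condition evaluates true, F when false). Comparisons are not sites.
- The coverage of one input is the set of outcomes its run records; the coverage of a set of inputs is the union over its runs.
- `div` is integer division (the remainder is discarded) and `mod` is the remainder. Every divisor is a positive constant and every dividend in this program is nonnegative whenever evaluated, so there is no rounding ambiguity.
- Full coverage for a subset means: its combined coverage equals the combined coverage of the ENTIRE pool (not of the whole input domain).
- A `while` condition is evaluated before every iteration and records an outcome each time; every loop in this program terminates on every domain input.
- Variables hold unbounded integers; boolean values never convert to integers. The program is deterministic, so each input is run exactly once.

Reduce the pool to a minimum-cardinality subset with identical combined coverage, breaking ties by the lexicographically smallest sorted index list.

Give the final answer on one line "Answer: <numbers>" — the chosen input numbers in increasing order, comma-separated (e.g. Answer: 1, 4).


#1 (p=-1, s=1) -> B1->T, B1->T, B1->T, B1->T, B1->F, B2->T, B3->T, B2->F, B4->F, B6->T; covered: B1=T, B1=F, B2=T, B2=F, B3=T, B4=F, B6=T
#2 (p=2, s=2) -> B1->T, B1->F, B2->T, B3->T, B2->F, B4->F, B6->F, B7->T; covered: B1=T, B1=F, B2=T, B2=F, B3=T, B4=F, B6=F, B7=T
#3 (p=2, s=8) -> B1->T, B1->F, B2->T, B3->T, B2->F, B4->F, B6->F, B7->T; covered: B1=T, B1=F, B2=T, B2=F, B3=T, B4=F, B6=F, B7=T
#4 (p=4, s=3) -> B1->F, B2->T, B3->T, B2->F, B4->F, B6->T; covered: B1=F, B2=T, B2=F, B3=T, B4=F, B6=T
#5 (p=3, s=12) -> B1->F, B2->T, B3->T, B2->F, B4->T, B5->F; covered: B1=F, B2=T, B2=F, B3=T, B4=T, B5=F
#6 (p=4, s=13) -> B1->F, B2->T, B3->T, B2->F, B4->T, B5->T; covered: B1=F, B2=T, B2=F, B3=T, B4=T, B5=T
pool-wide coverage (12 outcomes): B1=T, B1=F, B2=T, B2=F, B3=T, B4=T, B4=F, B5=T, B5=F, B6=T, B6=F, B7=T
checked all size-1 subsets: none covers 12 outcomes (max 8/12)
checked all size-2 subsets: none covers 12 outcomes (max 10/12)
checked all size-3 subsets: none covers 12 outcomes (max 11/12)
inputs {1, 2, 5, 6} (size 4) cover everything; no size-4 subset with a lexicographically smaller index list covers all 12
Answer: 1, 2, 5, 6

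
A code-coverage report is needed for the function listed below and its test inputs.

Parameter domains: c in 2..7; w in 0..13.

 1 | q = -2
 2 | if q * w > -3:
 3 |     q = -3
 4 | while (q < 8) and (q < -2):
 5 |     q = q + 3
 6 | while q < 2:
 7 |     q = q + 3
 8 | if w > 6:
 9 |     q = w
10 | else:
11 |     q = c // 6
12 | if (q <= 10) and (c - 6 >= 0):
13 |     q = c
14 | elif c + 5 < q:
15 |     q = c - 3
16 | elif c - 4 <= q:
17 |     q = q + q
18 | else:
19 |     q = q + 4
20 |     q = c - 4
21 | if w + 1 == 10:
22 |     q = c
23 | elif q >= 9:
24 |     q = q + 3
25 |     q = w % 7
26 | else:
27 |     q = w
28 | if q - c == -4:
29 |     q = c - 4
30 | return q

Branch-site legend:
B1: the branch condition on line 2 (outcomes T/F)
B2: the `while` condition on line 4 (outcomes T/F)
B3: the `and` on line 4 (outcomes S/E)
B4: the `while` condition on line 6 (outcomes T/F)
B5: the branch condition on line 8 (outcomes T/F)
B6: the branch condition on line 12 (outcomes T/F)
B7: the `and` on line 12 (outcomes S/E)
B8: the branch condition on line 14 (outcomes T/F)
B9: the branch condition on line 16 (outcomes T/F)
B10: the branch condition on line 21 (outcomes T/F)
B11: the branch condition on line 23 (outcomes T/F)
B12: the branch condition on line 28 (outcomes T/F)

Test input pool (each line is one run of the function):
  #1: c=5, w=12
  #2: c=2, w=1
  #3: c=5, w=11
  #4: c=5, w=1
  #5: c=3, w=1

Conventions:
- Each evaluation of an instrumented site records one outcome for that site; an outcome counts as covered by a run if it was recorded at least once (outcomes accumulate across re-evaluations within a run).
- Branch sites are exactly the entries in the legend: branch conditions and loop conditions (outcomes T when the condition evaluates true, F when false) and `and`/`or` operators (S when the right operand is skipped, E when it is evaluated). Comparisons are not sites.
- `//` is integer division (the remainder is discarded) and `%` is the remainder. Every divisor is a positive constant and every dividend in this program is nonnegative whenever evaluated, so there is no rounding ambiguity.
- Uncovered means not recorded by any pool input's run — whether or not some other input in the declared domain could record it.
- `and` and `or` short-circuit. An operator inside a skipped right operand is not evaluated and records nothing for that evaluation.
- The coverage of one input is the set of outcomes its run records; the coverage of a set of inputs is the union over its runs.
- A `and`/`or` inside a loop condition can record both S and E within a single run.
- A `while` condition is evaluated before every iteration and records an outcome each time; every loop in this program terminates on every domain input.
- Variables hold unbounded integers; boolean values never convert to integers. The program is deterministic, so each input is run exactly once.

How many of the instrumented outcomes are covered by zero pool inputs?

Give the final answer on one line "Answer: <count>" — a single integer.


input #1, c=5, w=12: events B1->F, B3->E, B2->F, B4->T, B4->T, B4->F, B5->T, B7->S, B6->F, B8->T, B10->F, B11->F, B12->F; outcomes B1=F, B2=F, B3=E, B4=T, B4=F, B5=T, B6=F, B7=S, B8=T, B10=F, B11=F, B12=F
input #2, c=2, w=1: events B1->T, B3->E, B2->T, B3->E, B2->F, B4->T, B4->F, B5->F, B7->E, B6->F, B8->F, B9->T, B10->F, B11->F, ...; outcomes B1=T, B2=T, B2=F, B3=E, B4=T, B4=F, B5=F, B6=F, B7=E, B8=F, B9=T, B10=F, B11=F, B12=F
input #3, c=5, w=11: events B1->F, B3->E, B2->F, B4->T, B4->T, B4->F, B5->T, B7->S, B6->F, B8->T, B10->F, B11->F, B12->F; outcomes B1=F, B2=F, B3=E, B4=T, B4=F, B5=T, B6=F, B7=S, B8=T, B10=F, B11=F, B12=F
input #4, c=5, w=1: events B1->T, B3->E, B2->T, B3->E, B2->F, B4->T, B4->F, B5->F, B7->E, B6->F, B8->F, B9->F, B10->F, B11->F, ...; outcomes B1=T, B2=T, B2=F, B3=E, B4=T, B4=F, B5=F, B6=F, B7=E, B8=F, B9=F, B10=F, B11=F, B12=T
input #5, c=3, w=1: events B1->T, B3->E, B2->T, B3->E, B2->F, B4->T, B4->F, B5->F, B7->E, B6->F, B8->F, B9->T, B10->F, B11->F, ...; outcomes B1=T, B2=T, B2=F, B3=E, B4=T, B4=F, B5=F, B6=F, B7=E, B8=F, B9=T, B10=F, B11=F, B12=F
union over the pool: B1=T, B1=F, B2=T, B2=F, B3=E, B4=T, B4=F, B5=T, B5=F, B6=F, B7=S, B7=E, B8=T, B8=F, B9=T, B9=F, B10=F, B11=F, B12=T, B12=F
uncovered (4 of 24): B3=S, B6=T, B10=T, B11=T
Answer: 4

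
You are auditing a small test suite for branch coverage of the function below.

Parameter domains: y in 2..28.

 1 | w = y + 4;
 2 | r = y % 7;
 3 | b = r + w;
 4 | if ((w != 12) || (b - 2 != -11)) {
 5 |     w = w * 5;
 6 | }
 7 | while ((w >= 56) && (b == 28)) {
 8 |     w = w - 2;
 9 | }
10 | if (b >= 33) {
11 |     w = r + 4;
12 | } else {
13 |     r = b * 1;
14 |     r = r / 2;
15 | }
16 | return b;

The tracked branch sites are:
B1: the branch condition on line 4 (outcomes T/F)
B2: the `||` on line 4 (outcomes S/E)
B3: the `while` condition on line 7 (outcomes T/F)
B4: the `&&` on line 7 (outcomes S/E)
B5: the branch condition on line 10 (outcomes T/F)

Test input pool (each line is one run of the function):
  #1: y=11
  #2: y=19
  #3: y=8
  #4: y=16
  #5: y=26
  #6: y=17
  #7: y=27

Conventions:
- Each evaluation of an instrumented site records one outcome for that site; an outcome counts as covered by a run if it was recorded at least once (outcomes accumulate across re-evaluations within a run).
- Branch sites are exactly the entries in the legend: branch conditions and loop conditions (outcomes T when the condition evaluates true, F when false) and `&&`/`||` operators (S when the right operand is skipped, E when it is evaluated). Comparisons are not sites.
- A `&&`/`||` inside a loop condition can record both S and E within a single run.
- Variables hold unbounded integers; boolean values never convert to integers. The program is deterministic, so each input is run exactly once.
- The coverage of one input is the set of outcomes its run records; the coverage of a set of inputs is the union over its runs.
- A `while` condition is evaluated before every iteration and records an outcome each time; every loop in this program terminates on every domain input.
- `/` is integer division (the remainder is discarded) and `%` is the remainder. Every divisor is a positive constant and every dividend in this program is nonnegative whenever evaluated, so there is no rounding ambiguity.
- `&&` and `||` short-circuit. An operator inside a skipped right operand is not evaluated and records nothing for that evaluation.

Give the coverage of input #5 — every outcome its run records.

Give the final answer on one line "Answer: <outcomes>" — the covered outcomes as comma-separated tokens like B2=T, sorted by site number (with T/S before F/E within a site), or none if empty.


Simulating input #5 (y=26) step by step:
  B2->S, B1->T, B4->E, B3->F, B5->T
collecting distinct outcomes: B1=T, B2=S, B3=F, B4=E, B5=T
Answer: B1=T, B2=S, B3=F, B4=E, B5=T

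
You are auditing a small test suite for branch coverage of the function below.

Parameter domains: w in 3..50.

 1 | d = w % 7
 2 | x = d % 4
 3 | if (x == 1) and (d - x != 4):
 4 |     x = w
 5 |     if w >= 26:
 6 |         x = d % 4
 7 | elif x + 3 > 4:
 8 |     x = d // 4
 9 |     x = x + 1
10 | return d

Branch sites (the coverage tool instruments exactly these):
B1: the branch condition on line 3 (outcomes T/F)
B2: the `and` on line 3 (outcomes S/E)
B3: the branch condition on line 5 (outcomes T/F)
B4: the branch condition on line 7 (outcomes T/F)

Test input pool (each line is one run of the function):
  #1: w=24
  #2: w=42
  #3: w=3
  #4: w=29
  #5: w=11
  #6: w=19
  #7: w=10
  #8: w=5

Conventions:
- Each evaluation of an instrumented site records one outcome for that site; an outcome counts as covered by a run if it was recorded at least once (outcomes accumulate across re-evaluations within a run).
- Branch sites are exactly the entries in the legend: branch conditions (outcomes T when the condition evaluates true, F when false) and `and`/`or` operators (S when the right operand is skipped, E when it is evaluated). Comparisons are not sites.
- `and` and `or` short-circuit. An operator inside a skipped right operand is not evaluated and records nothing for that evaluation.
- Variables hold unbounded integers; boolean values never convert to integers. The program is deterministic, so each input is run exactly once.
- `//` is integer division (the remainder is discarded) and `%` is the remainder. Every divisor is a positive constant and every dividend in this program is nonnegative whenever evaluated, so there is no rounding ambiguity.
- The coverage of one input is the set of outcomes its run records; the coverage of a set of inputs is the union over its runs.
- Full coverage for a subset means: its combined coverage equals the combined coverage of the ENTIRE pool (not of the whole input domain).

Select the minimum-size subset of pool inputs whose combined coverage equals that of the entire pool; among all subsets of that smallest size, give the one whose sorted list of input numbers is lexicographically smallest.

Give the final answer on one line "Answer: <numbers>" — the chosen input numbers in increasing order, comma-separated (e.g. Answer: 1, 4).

input #1, w=24: outcomes B1=F, B2=S, B4=T
input #2, w=42: outcomes B1=F, B2=S, B4=F
input #3, w=3: outcomes B1=F, B2=S, B4=T
input #4, w=29: outcomes B1=T, B2=E, B3=T
input #5, w=11: outcomes B1=F, B2=S, B4=F
input #6, w=19: outcomes B1=F, B2=E, B4=F
input #7, w=10: outcomes B1=F, B2=S, B4=T
input #8, w=5: outcomes B1=F, B2=E, B4=F
together the pool reaches 7 outcomes: B1=T, B1=F, B2=S, B2=E, B3=T, B4=T, B4=F
checked all size-1 subsets: none covers 7 outcomes (max 3/7)
checked all size-2 subsets: none covers 7 outcomes (max 6/7)
the canonical winner is {1, 2, 4}: size 3, full 7-outcome coverage, earliest index list among size-3 covers

Answer: 1, 2, 4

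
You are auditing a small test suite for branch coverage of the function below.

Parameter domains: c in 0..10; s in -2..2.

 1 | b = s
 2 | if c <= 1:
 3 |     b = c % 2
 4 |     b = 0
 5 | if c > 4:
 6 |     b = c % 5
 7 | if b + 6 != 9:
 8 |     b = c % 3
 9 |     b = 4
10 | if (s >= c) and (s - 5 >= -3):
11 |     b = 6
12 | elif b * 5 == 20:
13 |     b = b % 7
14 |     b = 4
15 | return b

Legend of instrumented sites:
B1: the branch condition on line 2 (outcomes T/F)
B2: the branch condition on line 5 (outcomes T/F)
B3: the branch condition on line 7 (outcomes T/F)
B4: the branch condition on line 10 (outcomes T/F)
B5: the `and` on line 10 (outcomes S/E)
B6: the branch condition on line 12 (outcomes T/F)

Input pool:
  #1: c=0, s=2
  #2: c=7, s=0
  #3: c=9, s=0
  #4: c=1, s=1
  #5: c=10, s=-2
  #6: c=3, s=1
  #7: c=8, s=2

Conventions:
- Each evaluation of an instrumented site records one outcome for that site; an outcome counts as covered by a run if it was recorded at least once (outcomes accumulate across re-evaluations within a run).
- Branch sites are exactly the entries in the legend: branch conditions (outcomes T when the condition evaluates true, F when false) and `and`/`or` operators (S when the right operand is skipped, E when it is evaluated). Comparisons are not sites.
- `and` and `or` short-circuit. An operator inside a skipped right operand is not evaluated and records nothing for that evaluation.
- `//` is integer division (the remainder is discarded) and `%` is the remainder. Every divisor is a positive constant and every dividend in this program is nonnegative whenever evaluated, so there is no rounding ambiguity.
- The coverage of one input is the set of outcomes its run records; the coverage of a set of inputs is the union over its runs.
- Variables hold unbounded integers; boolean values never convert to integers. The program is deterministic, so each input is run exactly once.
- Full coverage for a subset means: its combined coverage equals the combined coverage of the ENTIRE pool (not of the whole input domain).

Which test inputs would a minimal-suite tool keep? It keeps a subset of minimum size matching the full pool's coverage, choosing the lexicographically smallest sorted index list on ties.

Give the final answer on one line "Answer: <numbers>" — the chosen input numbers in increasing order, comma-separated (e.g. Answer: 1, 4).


input #1, c=0, s=2: events B1->T, B2->F, B3->T, B5->E, B4->T; outcomes B1=T, B2=F, B3=T, B4=T, B5=E
input #2, c=7, s=0: events B1->F, B2->T, B3->T, B5->S, B4->F, B6->T; outcomes B1=F, B2=T, B3=T, B4=F, B5=S, B6=T
input #3, c=9, s=0: events B1->F, B2->T, B3->T, B5->S, B4->F, B6->T; outcomes B1=F, B2=T, B3=T, B4=F, B5=S, B6=T
input #4, c=1, s=1: events B1->T, B2->F, B3->T, B5->E, B4->F, B6->T; outcomes B1=T, B2=F, B3=T, B4=F, B5=E, B6=T
input #5, c=10, s=-2: events B1->F, B2->T, B3->T, B5->S, B4->F, B6->T; outcomes B1=F, B2=T, B3=T, B4=F, B5=S, B6=T
input #6, c=3, s=1: events B1->F, B2->F, B3->T, B5->S, B4->F, B6->T; outcomes B1=F, B2=F, B3=T, B4=F, B5=S, B6=T
input #7, c=8, s=2: events B1->F, B2->T, B3->F, B5->S, B4->F, B6->F; outcomes B1=F, B2=T, B3=F, B4=F, B5=S, B6=F
pool-wide coverage (12 outcomes): B1=T, B1=F, B2=T, B2=F, B3=T, B3=F, B4=T, B4=F, B5=S, B5=E, B6=T, B6=F
every size-1 subset falls short of the 12 outcomes (best: 6/12)
every size-2 subset falls short of the 12 outcomes (best: 11/12)
at size 3, {1, 2, 7} reaches all 12 outcomes; every lexicographically earlier size-3 subset fails
Answer: 1, 2, 7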